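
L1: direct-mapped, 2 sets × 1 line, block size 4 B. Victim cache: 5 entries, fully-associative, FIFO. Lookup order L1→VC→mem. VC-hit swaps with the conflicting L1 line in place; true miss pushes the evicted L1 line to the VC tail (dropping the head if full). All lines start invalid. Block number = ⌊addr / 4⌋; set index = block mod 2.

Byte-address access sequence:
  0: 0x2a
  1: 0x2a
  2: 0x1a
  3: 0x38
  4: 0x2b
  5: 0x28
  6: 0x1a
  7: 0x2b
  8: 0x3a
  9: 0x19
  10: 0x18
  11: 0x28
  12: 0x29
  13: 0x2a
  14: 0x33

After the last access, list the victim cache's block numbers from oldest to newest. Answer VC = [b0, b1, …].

VC = [6, 14, 10]

0: 0x2a (blk 10, set 0) → MISS  vc=[]
1: 0x2a (blk 10, set 0) → L1-HIT  vc=[]
2: 0x1a (blk 6, set 0) → MISS  vc=[10]
3: 0x38 (blk 14, set 0) → MISS  vc=[10, 6]
4: 0x2b (blk 10, set 0) → VC-HIT  vc=[14, 6]
5: 0x28 (blk 10, set 0) → L1-HIT  vc=[14, 6]
6: 0x1a (blk 6, set 0) → VC-HIT  vc=[14, 10]
7: 0x2b (blk 10, set 0) → VC-HIT  vc=[14, 6]
8: 0x3a (blk 14, set 0) → VC-HIT  vc=[10, 6]
9: 0x19 (blk 6, set 0) → VC-HIT  vc=[10, 14]
10: 0x18 (blk 6, set 0) → L1-HIT  vc=[10, 14]
11: 0x28 (blk 10, set 0) → VC-HIT  vc=[6, 14]
12: 0x29 (blk 10, set 0) → L1-HIT  vc=[6, 14]
13: 0x2a (blk 10, set 0) → L1-HIT  vc=[6, 14]
14: 0x33 (blk 12, set 0) → MISS  vc=[6, 14, 10]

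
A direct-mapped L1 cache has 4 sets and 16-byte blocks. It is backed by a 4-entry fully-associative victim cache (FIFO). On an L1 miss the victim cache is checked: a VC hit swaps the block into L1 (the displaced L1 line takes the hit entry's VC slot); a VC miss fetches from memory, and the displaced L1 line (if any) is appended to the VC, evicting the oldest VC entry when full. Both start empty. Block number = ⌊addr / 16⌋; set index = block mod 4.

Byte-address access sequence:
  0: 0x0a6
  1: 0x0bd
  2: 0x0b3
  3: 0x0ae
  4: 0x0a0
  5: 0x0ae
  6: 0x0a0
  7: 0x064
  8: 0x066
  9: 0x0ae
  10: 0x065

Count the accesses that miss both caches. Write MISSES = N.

MISSES = 3

#0 0xa6→b10/s2 MISS; vc=[]
#1 0xbd→b11/s3 MISS; vc=[]
#2 0xb3→b11/s3 L1-HIT; vc=[]
#3 0xae→b10/s2 L1-HIT; vc=[]
#4 0xa0→b10/s2 L1-HIT; vc=[]
#5 0xae→b10/s2 L1-HIT; vc=[]
#6 0xa0→b10/s2 L1-HIT; vc=[]
#7 0x64→b6/s2 MISS; vc=[10]
#8 0x66→b6/s2 L1-HIT; vc=[10]
#9 0xae→b10/s2 VC-HIT; vc=[6]
#10 0x65→b6/s2 VC-HIT; vc=[10]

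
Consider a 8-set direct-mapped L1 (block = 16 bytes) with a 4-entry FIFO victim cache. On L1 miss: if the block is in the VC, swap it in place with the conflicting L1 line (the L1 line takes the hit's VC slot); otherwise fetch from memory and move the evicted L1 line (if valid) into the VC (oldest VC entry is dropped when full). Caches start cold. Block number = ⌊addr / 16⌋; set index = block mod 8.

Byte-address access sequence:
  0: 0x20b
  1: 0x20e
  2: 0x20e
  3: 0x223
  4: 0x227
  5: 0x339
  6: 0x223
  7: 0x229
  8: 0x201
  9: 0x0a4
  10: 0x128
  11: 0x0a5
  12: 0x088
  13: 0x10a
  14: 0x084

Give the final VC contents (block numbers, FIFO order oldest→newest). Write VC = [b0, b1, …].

0: 0x20b (blk 32, set 0) → MISS  vc=[]
1: 0x20e (blk 32, set 0) → L1-HIT  vc=[]
2: 0x20e (blk 32, set 0) → L1-HIT  vc=[]
3: 0x223 (blk 34, set 2) → MISS  vc=[]
4: 0x227 (blk 34, set 2) → L1-HIT  vc=[]
5: 0x339 (blk 51, set 3) → MISS  vc=[]
6: 0x223 (blk 34, set 2) → L1-HIT  vc=[]
7: 0x229 (blk 34, set 2) → L1-HIT  vc=[]
8: 0x201 (blk 32, set 0) → L1-HIT  vc=[]
9: 0xa4 (blk 10, set 2) → MISS  vc=[34]
10: 0x128 (blk 18, set 2) → MISS  vc=[34, 10]
11: 0xa5 (blk 10, set 2) → VC-HIT  vc=[34, 18]
12: 0x88 (blk 8, set 0) → MISS  vc=[34, 18, 32]
13: 0x10a (blk 16, set 0) → MISS  vc=[34, 18, 32, 8]
14: 0x84 (blk 8, set 0) → VC-HIT  vc=[34, 18, 32, 16]

VC = [34, 18, 32, 16]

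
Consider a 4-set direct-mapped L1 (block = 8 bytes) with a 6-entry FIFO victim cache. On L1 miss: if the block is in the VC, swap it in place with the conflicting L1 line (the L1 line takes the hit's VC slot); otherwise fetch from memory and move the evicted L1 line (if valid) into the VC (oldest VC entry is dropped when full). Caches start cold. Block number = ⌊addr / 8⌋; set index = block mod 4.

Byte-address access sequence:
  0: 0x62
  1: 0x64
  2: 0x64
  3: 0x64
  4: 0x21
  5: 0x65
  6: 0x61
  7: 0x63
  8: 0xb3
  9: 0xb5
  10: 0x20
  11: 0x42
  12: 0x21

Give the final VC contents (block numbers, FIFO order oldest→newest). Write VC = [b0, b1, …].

#0 0x62→b12/s0 MISS; vc=[]
#1 0x64→b12/s0 L1-HIT; vc=[]
#2 0x64→b12/s0 L1-HIT; vc=[]
#3 0x64→b12/s0 L1-HIT; vc=[]
#4 0x21→b4/s0 MISS; vc=[12]
#5 0x65→b12/s0 VC-HIT; vc=[4]
#6 0x61→b12/s0 L1-HIT; vc=[4]
#7 0x63→b12/s0 L1-HIT; vc=[4]
#8 0xb3→b22/s2 MISS; vc=[4]
#9 0xb5→b22/s2 L1-HIT; vc=[4]
#10 0x20→b4/s0 VC-HIT; vc=[12]
#11 0x42→b8/s0 MISS; vc=[12,4]
#12 0x21→b4/s0 VC-HIT; vc=[12,8]

VC = [12, 8]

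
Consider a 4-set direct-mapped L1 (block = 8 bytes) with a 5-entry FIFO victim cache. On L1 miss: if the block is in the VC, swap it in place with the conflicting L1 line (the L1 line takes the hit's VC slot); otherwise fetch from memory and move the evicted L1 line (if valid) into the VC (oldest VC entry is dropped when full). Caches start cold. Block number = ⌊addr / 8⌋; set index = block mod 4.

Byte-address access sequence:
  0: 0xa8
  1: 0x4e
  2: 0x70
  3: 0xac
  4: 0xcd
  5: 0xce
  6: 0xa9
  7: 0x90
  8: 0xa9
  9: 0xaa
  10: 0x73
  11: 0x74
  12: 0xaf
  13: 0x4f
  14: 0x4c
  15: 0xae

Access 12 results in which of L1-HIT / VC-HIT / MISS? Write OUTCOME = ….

#0 0xa8→b21/s1 MISS; vc=[]
#1 0x4e→b9/s1 MISS; vc=[21]
#2 0x70→b14/s2 MISS; vc=[21]
#3 0xac→b21/s1 VC-HIT; vc=[9]
#4 0xcd→b25/s1 MISS; vc=[9,21]
#5 0xce→b25/s1 L1-HIT; vc=[9,21]
#6 0xa9→b21/s1 VC-HIT; vc=[9,25]
#7 0x90→b18/s2 MISS; vc=[9,25,14]
#8 0xa9→b21/s1 L1-HIT; vc=[9,25,14]
#9 0xaa→b21/s1 L1-HIT; vc=[9,25,14]
#10 0x73→b14/s2 VC-HIT; vc=[9,25,18]
#11 0x74→b14/s2 L1-HIT; vc=[9,25,18]
#12 0xaf→b21/s1 L1-HIT; vc=[9,25,18]
#13 0x4f→b9/s1 VC-HIT; vc=[21,25,18]
#14 0x4c→b9/s1 L1-HIT; vc=[21,25,18]
#15 0xae→b21/s1 VC-HIT; vc=[9,25,18]

OUTCOME = L1-HIT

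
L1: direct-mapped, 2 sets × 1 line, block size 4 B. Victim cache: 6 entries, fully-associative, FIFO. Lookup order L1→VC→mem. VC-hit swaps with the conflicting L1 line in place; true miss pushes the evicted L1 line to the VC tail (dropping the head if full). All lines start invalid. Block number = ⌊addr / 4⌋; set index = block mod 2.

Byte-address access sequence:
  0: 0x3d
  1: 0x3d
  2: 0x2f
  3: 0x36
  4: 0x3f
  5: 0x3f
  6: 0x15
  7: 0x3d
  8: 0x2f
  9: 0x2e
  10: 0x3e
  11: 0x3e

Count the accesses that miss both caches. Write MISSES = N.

0: 0x3d (blk 15, set 1) → MISS  vc=[]
1: 0x3d (blk 15, set 1) → L1-HIT  vc=[]
2: 0x2f (blk 11, set 1) → MISS  vc=[15]
3: 0x36 (blk 13, set 1) → MISS  vc=[15, 11]
4: 0x3f (blk 15, set 1) → VC-HIT  vc=[13, 11]
5: 0x3f (blk 15, set 1) → L1-HIT  vc=[13, 11]
6: 0x15 (blk 5, set 1) → MISS  vc=[13, 11, 15]
7: 0x3d (blk 15, set 1) → VC-HIT  vc=[13, 11, 5]
8: 0x2f (blk 11, set 1) → VC-HIT  vc=[13, 15, 5]
9: 0x2e (blk 11, set 1) → L1-HIT  vc=[13, 15, 5]
10: 0x3e (blk 15, set 1) → VC-HIT  vc=[13, 11, 5]
11: 0x3e (blk 15, set 1) → L1-HIT  vc=[13, 11, 5]

MISSES = 4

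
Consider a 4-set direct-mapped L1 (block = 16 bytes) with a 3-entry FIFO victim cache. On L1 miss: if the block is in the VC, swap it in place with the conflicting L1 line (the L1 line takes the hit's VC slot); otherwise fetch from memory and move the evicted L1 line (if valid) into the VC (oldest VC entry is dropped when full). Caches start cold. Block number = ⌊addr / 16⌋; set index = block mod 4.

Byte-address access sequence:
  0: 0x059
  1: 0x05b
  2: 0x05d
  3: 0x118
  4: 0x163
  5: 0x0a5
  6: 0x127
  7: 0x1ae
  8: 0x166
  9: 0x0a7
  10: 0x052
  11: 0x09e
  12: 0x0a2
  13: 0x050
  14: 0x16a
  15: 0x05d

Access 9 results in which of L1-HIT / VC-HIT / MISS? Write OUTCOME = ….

#0 0x59→b5/s1 MISS; vc=[]
#1 0x5b→b5/s1 L1-HIT; vc=[]
#2 0x5d→b5/s1 L1-HIT; vc=[]
#3 0x118→b17/s1 MISS; vc=[5]
#4 0x163→b22/s2 MISS; vc=[5]
#5 0xa5→b10/s2 MISS; vc=[5,22]
#6 0x127→b18/s2 MISS; vc=[5,22,10]
#7 0x1ae→b26/s2 MISS; vc=[22,10,18]
#8 0x166→b22/s2 VC-HIT; vc=[26,10,18]
#9 0xa7→b10/s2 VC-HIT; vc=[26,22,18]
#10 0x52→b5/s1 MISS; vc=[22,18,17]
#11 0x9e→b9/s1 MISS; vc=[18,17,5]
#12 0xa2→b10/s2 L1-HIT; vc=[18,17,5]
#13 0x50→b5/s1 VC-HIT; vc=[18,17,9]
#14 0x16a→b22/s2 MISS; vc=[17,9,10]
#15 0x5d→b5/s1 L1-HIT; vc=[17,9,10]

OUTCOME = VC-HIT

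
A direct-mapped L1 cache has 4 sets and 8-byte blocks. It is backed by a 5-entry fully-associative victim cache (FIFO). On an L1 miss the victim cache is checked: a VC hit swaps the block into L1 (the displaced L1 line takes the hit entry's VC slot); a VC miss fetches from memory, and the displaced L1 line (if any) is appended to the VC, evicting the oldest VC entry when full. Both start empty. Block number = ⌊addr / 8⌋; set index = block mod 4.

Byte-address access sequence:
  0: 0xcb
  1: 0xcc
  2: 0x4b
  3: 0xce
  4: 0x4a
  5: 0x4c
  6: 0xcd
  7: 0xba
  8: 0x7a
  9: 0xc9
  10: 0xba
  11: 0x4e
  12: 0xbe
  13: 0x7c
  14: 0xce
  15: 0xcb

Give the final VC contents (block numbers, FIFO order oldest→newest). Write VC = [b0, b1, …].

VC = [9, 23]

  [0] addr=0xcb blk=25 s=1: MISS | VC []
  [1] addr=0xcc blk=25 s=1: L1-HIT | VC []
  [2] addr=0x4b blk=9 s=1: MISS | VC [25]
  [3] addr=0xce blk=25 s=1: VC-HIT | VC [9]
  [4] addr=0x4a blk=9 s=1: VC-HIT | VC [25]
  [5] addr=0x4c blk=9 s=1: L1-HIT | VC [25]
  [6] addr=0xcd blk=25 s=1: VC-HIT | VC [9]
  [7] addr=0xba blk=23 s=3: MISS | VC [9]
  [8] addr=0x7a blk=15 s=3: MISS | VC [9, 23]
  [9] addr=0xc9 blk=25 s=1: L1-HIT | VC [9, 23]
  [10] addr=0xba blk=23 s=3: VC-HIT | VC [9, 15]
  [11] addr=0x4e blk=9 s=1: VC-HIT | VC [25, 15]
  [12] addr=0xbe blk=23 s=3: L1-HIT | VC [25, 15]
  [13] addr=0x7c blk=15 s=3: VC-HIT | VC [25, 23]
  [14] addr=0xce blk=25 s=1: VC-HIT | VC [9, 23]
  [15] addr=0xcb blk=25 s=1: L1-HIT | VC [9, 23]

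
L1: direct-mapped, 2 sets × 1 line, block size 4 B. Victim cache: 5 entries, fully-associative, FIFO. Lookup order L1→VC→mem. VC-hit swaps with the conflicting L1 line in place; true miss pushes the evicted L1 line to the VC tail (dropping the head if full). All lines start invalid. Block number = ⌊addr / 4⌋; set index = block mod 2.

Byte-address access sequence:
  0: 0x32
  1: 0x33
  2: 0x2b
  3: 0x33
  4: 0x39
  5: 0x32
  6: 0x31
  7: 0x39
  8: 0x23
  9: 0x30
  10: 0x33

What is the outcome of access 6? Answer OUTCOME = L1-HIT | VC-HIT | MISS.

#0 0x32→b12/s0 MISS; vc=[]
#1 0x33→b12/s0 L1-HIT; vc=[]
#2 0x2b→b10/s0 MISS; vc=[12]
#3 0x33→b12/s0 VC-HIT; vc=[10]
#4 0x39→b14/s0 MISS; vc=[10,12]
#5 0x32→b12/s0 VC-HIT; vc=[10,14]
#6 0x31→b12/s0 L1-HIT; vc=[10,14]
#7 0x39→b14/s0 VC-HIT; vc=[10,12]
#8 0x23→b8/s0 MISS; vc=[10,12,14]
#9 0x30→b12/s0 VC-HIT; vc=[10,8,14]
#10 0x33→b12/s0 L1-HIT; vc=[10,8,14]

OUTCOME = L1-HIT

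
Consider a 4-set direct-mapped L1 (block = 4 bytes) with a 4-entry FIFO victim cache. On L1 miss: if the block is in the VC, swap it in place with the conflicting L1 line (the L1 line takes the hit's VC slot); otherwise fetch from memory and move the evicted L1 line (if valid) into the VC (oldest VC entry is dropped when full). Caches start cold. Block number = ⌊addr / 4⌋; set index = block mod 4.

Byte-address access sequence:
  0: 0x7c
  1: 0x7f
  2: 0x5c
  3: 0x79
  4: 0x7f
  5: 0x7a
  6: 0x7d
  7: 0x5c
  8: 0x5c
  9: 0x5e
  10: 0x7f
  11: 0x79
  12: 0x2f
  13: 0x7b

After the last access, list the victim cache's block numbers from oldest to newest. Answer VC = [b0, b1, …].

VC = [23, 31]

0: 0x7c (blk 31, set 3) → MISS  vc=[]
1: 0x7f (blk 31, set 3) → L1-HIT  vc=[]
2: 0x5c (blk 23, set 3) → MISS  vc=[31]
3: 0x79 (blk 30, set 2) → MISS  vc=[31]
4: 0x7f (blk 31, set 3) → VC-HIT  vc=[23]
5: 0x7a (blk 30, set 2) → L1-HIT  vc=[23]
6: 0x7d (blk 31, set 3) → L1-HIT  vc=[23]
7: 0x5c (blk 23, set 3) → VC-HIT  vc=[31]
8: 0x5c (blk 23, set 3) → L1-HIT  vc=[31]
9: 0x5e (blk 23, set 3) → L1-HIT  vc=[31]
10: 0x7f (blk 31, set 3) → VC-HIT  vc=[23]
11: 0x79 (blk 30, set 2) → L1-HIT  vc=[23]
12: 0x2f (blk 11, set 3) → MISS  vc=[23, 31]
13: 0x7b (blk 30, set 2) → L1-HIT  vc=[23, 31]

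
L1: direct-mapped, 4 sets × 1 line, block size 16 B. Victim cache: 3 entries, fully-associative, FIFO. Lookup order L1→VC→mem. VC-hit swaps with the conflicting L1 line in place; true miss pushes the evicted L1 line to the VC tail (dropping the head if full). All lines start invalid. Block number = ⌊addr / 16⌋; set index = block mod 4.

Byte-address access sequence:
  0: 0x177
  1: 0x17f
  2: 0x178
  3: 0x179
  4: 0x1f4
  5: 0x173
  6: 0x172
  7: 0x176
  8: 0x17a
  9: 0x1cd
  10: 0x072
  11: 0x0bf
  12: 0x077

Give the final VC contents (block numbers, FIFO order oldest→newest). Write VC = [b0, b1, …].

VC = [31, 23, 11]

#0 0x177→b23/s3 MISS; vc=[]
#1 0x17f→b23/s3 L1-HIT; vc=[]
#2 0x178→b23/s3 L1-HIT; vc=[]
#3 0x179→b23/s3 L1-HIT; vc=[]
#4 0x1f4→b31/s3 MISS; vc=[23]
#5 0x173→b23/s3 VC-HIT; vc=[31]
#6 0x172→b23/s3 L1-HIT; vc=[31]
#7 0x176→b23/s3 L1-HIT; vc=[31]
#8 0x17a→b23/s3 L1-HIT; vc=[31]
#9 0x1cd→b28/s0 MISS; vc=[31]
#10 0x72→b7/s3 MISS; vc=[31,23]
#11 0xbf→b11/s3 MISS; vc=[31,23,7]
#12 0x77→b7/s3 VC-HIT; vc=[31,23,11]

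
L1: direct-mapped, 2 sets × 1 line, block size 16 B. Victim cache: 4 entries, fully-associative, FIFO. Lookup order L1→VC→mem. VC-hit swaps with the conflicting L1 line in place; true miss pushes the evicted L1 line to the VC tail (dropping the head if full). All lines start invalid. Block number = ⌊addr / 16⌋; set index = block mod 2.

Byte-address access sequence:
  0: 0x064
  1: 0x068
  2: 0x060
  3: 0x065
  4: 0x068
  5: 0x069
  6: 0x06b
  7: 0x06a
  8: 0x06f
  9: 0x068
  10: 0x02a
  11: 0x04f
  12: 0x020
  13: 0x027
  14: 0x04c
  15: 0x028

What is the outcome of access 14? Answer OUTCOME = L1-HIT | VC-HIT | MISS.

OUTCOME = VC-HIT

0: 0x64 (blk 6, set 0) → MISS  vc=[]
1: 0x68 (blk 6, set 0) → L1-HIT  vc=[]
2: 0x60 (blk 6, set 0) → L1-HIT  vc=[]
3: 0x65 (blk 6, set 0) → L1-HIT  vc=[]
4: 0x68 (blk 6, set 0) → L1-HIT  vc=[]
5: 0x69 (blk 6, set 0) → L1-HIT  vc=[]
6: 0x6b (blk 6, set 0) → L1-HIT  vc=[]
7: 0x6a (blk 6, set 0) → L1-HIT  vc=[]
8: 0x6f (blk 6, set 0) → L1-HIT  vc=[]
9: 0x68 (blk 6, set 0) → L1-HIT  vc=[]
10: 0x2a (blk 2, set 0) → MISS  vc=[6]
11: 0x4f (blk 4, set 0) → MISS  vc=[6, 2]
12: 0x20 (blk 2, set 0) → VC-HIT  vc=[6, 4]
13: 0x27 (blk 2, set 0) → L1-HIT  vc=[6, 4]
14: 0x4c (blk 4, set 0) → VC-HIT  vc=[6, 2]
15: 0x28 (blk 2, set 0) → VC-HIT  vc=[6, 4]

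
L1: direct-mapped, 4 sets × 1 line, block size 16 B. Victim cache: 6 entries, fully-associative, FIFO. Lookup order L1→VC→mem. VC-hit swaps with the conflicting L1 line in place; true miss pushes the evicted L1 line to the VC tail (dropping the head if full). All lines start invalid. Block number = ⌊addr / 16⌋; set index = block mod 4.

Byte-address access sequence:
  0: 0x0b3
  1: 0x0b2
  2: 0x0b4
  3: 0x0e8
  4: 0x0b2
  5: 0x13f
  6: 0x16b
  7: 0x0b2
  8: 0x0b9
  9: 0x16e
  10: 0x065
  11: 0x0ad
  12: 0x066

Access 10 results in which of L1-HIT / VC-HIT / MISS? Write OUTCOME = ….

#0 0xb3→b11/s3 MISS; vc=[]
#1 0xb2→b11/s3 L1-HIT; vc=[]
#2 0xb4→b11/s3 L1-HIT; vc=[]
#3 0xe8→b14/s2 MISS; vc=[]
#4 0xb2→b11/s3 L1-HIT; vc=[]
#5 0x13f→b19/s3 MISS; vc=[11]
#6 0x16b→b22/s2 MISS; vc=[11,14]
#7 0xb2→b11/s3 VC-HIT; vc=[19,14]
#8 0xb9→b11/s3 L1-HIT; vc=[19,14]
#9 0x16e→b22/s2 L1-HIT; vc=[19,14]
#10 0x65→b6/s2 MISS; vc=[19,14,22]
#11 0xad→b10/s2 MISS; vc=[19,14,22,6]
#12 0x66→b6/s2 VC-HIT; vc=[19,14,22,10]

OUTCOME = MISS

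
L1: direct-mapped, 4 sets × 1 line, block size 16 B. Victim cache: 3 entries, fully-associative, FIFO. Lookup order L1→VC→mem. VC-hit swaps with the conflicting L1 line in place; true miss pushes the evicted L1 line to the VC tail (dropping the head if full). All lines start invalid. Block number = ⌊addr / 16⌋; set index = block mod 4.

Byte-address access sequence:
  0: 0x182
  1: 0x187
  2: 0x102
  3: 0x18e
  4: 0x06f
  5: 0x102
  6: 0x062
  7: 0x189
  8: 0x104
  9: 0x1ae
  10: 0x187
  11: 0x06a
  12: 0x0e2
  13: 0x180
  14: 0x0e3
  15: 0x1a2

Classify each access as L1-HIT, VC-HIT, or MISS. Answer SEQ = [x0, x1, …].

SEQ = [MISS, L1-HIT, MISS, VC-HIT, MISS, VC-HIT, L1-HIT, VC-HIT, VC-HIT, MISS, VC-HIT, VC-HIT, MISS, L1-HIT, L1-HIT, VC-HIT]

#0 0x182→b24/s0 MISS; vc=[]
#1 0x187→b24/s0 L1-HIT; vc=[]
#2 0x102→b16/s0 MISS; vc=[24]
#3 0x18e→b24/s0 VC-HIT; vc=[16]
#4 0x6f→b6/s2 MISS; vc=[16]
#5 0x102→b16/s0 VC-HIT; vc=[24]
#6 0x62→b6/s2 L1-HIT; vc=[24]
#7 0x189→b24/s0 VC-HIT; vc=[16]
#8 0x104→b16/s0 VC-HIT; vc=[24]
#9 0x1ae→b26/s2 MISS; vc=[24,6]
#10 0x187→b24/s0 VC-HIT; vc=[16,6]
#11 0x6a→b6/s2 VC-HIT; vc=[16,26]
#12 0xe2→b14/s2 MISS; vc=[16,26,6]
#13 0x180→b24/s0 L1-HIT; vc=[16,26,6]
#14 0xe3→b14/s2 L1-HIT; vc=[16,26,6]
#15 0x1a2→b26/s2 VC-HIT; vc=[16,14,6]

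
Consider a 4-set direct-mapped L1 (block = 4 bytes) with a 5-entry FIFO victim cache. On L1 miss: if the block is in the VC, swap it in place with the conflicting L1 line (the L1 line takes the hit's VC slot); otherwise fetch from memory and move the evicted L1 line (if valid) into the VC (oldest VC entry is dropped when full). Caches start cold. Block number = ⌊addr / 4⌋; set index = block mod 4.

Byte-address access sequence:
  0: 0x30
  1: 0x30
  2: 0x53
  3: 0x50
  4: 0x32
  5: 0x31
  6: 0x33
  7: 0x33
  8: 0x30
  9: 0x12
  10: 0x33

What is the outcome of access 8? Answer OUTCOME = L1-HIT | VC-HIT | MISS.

  [0] addr=0x30 blk=12 s=0: MISS | VC []
  [1] addr=0x30 blk=12 s=0: L1-HIT | VC []
  [2] addr=0x53 blk=20 s=0: MISS | VC [12]
  [3] addr=0x50 blk=20 s=0: L1-HIT | VC [12]
  [4] addr=0x32 blk=12 s=0: VC-HIT | VC [20]
  [5] addr=0x31 blk=12 s=0: L1-HIT | VC [20]
  [6] addr=0x33 blk=12 s=0: L1-HIT | VC [20]
  [7] addr=0x33 blk=12 s=0: L1-HIT | VC [20]
  [8] addr=0x30 blk=12 s=0: L1-HIT | VC [20]
  [9] addr=0x12 blk=4 s=0: MISS | VC [20, 12]
  [10] addr=0x33 blk=12 s=0: VC-HIT | VC [20, 4]

OUTCOME = L1-HIT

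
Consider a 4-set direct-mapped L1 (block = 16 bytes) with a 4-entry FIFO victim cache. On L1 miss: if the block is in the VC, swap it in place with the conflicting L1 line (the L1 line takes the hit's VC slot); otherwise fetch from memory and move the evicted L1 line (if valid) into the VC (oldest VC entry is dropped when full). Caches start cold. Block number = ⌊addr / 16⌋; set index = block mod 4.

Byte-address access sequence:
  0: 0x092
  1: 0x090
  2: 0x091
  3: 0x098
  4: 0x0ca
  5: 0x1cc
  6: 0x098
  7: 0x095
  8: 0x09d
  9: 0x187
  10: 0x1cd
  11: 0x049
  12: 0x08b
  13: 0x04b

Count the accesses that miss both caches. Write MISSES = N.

MISSES = 6

#0 0x92→b9/s1 MISS; vc=[]
#1 0x90→b9/s1 L1-HIT; vc=[]
#2 0x91→b9/s1 L1-HIT; vc=[]
#3 0x98→b9/s1 L1-HIT; vc=[]
#4 0xca→b12/s0 MISS; vc=[]
#5 0x1cc→b28/s0 MISS; vc=[12]
#6 0x98→b9/s1 L1-HIT; vc=[12]
#7 0x95→b9/s1 L1-HIT; vc=[12]
#8 0x9d→b9/s1 L1-HIT; vc=[12]
#9 0x187→b24/s0 MISS; vc=[12,28]
#10 0x1cd→b28/s0 VC-HIT; vc=[12,24]
#11 0x49→b4/s0 MISS; vc=[12,24,28]
#12 0x8b→b8/s0 MISS; vc=[12,24,28,4]
#13 0x4b→b4/s0 VC-HIT; vc=[12,24,28,8]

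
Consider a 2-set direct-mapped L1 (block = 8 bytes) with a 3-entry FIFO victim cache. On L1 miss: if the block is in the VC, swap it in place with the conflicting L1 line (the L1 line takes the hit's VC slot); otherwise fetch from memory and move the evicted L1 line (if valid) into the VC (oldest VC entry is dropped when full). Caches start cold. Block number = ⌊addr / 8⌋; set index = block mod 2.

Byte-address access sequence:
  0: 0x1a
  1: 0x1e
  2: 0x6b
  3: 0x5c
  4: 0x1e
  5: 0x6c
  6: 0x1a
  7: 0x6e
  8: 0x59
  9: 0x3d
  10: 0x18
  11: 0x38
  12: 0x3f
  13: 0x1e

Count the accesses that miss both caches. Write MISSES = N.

MISSES = 4

#0 0x1a→b3/s1 MISS; vc=[]
#1 0x1e→b3/s1 L1-HIT; vc=[]
#2 0x6b→b13/s1 MISS; vc=[3]
#3 0x5c→b11/s1 MISS; vc=[3,13]
#4 0x1e→b3/s1 VC-HIT; vc=[11,13]
#5 0x6c→b13/s1 VC-HIT; vc=[11,3]
#6 0x1a→b3/s1 VC-HIT; vc=[11,13]
#7 0x6e→b13/s1 VC-HIT; vc=[11,3]
#8 0x59→b11/s1 VC-HIT; vc=[13,3]
#9 0x3d→b7/s1 MISS; vc=[13,3,11]
#10 0x18→b3/s1 VC-HIT; vc=[13,7,11]
#11 0x38→b7/s1 VC-HIT; vc=[13,3,11]
#12 0x3f→b7/s1 L1-HIT; vc=[13,3,11]
#13 0x1e→b3/s1 VC-HIT; vc=[13,7,11]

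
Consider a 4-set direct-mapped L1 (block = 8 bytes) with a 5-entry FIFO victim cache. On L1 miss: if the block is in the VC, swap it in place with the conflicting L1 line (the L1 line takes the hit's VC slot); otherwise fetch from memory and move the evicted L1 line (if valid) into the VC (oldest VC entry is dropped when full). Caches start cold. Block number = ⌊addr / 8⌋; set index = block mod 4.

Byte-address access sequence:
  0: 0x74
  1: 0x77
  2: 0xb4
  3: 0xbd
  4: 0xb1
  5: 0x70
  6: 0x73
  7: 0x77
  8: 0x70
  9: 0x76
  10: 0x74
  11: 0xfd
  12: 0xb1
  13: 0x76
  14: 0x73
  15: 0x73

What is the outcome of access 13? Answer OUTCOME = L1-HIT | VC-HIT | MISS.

  [0] addr=0x74 blk=14 s=2: MISS | VC []
  [1] addr=0x77 blk=14 s=2: L1-HIT | VC []
  [2] addr=0xb4 blk=22 s=2: MISS | VC [14]
  [3] addr=0xbd blk=23 s=3: MISS | VC [14]
  [4] addr=0xb1 blk=22 s=2: L1-HIT | VC [14]
  [5] addr=0x70 blk=14 s=2: VC-HIT | VC [22]
  [6] addr=0x73 blk=14 s=2: L1-HIT | VC [22]
  [7] addr=0x77 blk=14 s=2: L1-HIT | VC [22]
  [8] addr=0x70 blk=14 s=2: L1-HIT | VC [22]
  [9] addr=0x76 blk=14 s=2: L1-HIT | VC [22]
  [10] addr=0x74 blk=14 s=2: L1-HIT | VC [22]
  [11] addr=0xfd blk=31 s=3: MISS | VC [22, 23]
  [12] addr=0xb1 blk=22 s=2: VC-HIT | VC [14, 23]
  [13] addr=0x76 blk=14 s=2: VC-HIT | VC [22, 23]
  [14] addr=0x73 blk=14 s=2: L1-HIT | VC [22, 23]
  [15] addr=0x73 blk=14 s=2: L1-HIT | VC [22, 23]

OUTCOME = VC-HIT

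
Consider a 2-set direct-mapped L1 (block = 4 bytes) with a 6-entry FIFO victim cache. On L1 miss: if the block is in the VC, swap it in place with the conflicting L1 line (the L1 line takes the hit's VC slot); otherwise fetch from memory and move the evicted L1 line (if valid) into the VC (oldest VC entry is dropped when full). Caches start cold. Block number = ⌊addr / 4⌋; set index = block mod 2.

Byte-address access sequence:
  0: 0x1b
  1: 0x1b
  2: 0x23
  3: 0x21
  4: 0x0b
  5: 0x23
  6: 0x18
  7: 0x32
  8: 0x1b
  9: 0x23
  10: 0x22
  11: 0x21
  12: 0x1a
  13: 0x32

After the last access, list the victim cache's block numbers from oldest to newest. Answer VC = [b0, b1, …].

VC = [8, 2, 6]

#0 0x1b→b6/s0 MISS; vc=[]
#1 0x1b→b6/s0 L1-HIT; vc=[]
#2 0x23→b8/s0 MISS; vc=[6]
#3 0x21→b8/s0 L1-HIT; vc=[6]
#4 0xb→b2/s0 MISS; vc=[6,8]
#5 0x23→b8/s0 VC-HIT; vc=[6,2]
#6 0x18→b6/s0 VC-HIT; vc=[8,2]
#7 0x32→b12/s0 MISS; vc=[8,2,6]
#8 0x1b→b6/s0 VC-HIT; vc=[8,2,12]
#9 0x23→b8/s0 VC-HIT; vc=[6,2,12]
#10 0x22→b8/s0 L1-HIT; vc=[6,2,12]
#11 0x21→b8/s0 L1-HIT; vc=[6,2,12]
#12 0x1a→b6/s0 VC-HIT; vc=[8,2,12]
#13 0x32→b12/s0 VC-HIT; vc=[8,2,6]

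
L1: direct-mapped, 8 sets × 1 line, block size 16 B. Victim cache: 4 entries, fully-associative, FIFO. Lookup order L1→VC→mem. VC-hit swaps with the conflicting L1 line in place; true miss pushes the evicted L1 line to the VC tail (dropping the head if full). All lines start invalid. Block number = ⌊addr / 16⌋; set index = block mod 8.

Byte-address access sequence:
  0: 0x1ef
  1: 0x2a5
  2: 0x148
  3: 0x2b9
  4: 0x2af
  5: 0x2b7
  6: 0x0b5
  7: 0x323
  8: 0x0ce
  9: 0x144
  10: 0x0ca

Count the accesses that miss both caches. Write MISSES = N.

MISSES = 7

#0 0x1ef→b30/s6 MISS; vc=[]
#1 0x2a5→b42/s2 MISS; vc=[]
#2 0x148→b20/s4 MISS; vc=[]
#3 0x2b9→b43/s3 MISS; vc=[]
#4 0x2af→b42/s2 L1-HIT; vc=[]
#5 0x2b7→b43/s3 L1-HIT; vc=[]
#6 0xb5→b11/s3 MISS; vc=[43]
#7 0x323→b50/s2 MISS; vc=[43,42]
#8 0xce→b12/s4 MISS; vc=[43,42,20]
#9 0x144→b20/s4 VC-HIT; vc=[43,42,12]
#10 0xca→b12/s4 VC-HIT; vc=[43,42,20]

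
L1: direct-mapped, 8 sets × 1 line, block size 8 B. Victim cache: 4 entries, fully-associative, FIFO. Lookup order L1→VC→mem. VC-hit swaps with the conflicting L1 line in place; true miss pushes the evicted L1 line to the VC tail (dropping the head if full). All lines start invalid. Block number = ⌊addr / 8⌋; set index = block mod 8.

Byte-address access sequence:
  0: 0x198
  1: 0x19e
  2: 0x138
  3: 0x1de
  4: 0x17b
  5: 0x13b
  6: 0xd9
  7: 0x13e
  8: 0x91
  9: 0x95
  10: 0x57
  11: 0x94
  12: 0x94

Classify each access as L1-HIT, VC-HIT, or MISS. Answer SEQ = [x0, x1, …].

0: 0x198 (blk 51, set 3) → MISS  vc=[]
1: 0x19e (blk 51, set 3) → L1-HIT  vc=[]
2: 0x138 (blk 39, set 7) → MISS  vc=[]
3: 0x1de (blk 59, set 3) → MISS  vc=[51]
4: 0x17b (blk 47, set 7) → MISS  vc=[51, 39]
5: 0x13b (blk 39, set 7) → VC-HIT  vc=[51, 47]
6: 0xd9 (blk 27, set 3) → MISS  vc=[51, 47, 59]
7: 0x13e (blk 39, set 7) → L1-HIT  vc=[51, 47, 59]
8: 0x91 (blk 18, set 2) → MISS  vc=[51, 47, 59]
9: 0x95 (blk 18, set 2) → L1-HIT  vc=[51, 47, 59]
10: 0x57 (blk 10, set 2) → MISS  vc=[51, 47, 59, 18]
11: 0x94 (blk 18, set 2) → VC-HIT  vc=[51, 47, 59, 10]
12: 0x94 (blk 18, set 2) → L1-HIT  vc=[51, 47, 59, 10]

SEQ = [MISS, L1-HIT, MISS, MISS, MISS, VC-HIT, MISS, L1-HIT, MISS, L1-HIT, MISS, VC-HIT, L1-HIT]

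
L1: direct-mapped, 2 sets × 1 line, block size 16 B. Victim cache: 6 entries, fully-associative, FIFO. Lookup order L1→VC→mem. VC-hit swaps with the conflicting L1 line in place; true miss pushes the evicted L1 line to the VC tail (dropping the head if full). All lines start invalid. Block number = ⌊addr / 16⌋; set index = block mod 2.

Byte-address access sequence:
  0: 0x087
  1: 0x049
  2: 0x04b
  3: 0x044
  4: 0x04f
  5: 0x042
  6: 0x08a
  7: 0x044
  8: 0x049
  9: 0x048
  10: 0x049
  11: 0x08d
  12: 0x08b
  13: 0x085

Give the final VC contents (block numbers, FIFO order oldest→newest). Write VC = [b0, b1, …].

  [0] addr=0x87 blk=8 s=0: MISS | VC []
  [1] addr=0x49 blk=4 s=0: MISS | VC [8]
  [2] addr=0x4b blk=4 s=0: L1-HIT | VC [8]
  [3] addr=0x44 blk=4 s=0: L1-HIT | VC [8]
  [4] addr=0x4f blk=4 s=0: L1-HIT | VC [8]
  [5] addr=0x42 blk=4 s=0: L1-HIT | VC [8]
  [6] addr=0x8a blk=8 s=0: VC-HIT | VC [4]
  [7] addr=0x44 blk=4 s=0: VC-HIT | VC [8]
  [8] addr=0x49 blk=4 s=0: L1-HIT | VC [8]
  [9] addr=0x48 blk=4 s=0: L1-HIT | VC [8]
  [10] addr=0x49 blk=4 s=0: L1-HIT | VC [8]
  [11] addr=0x8d blk=8 s=0: VC-HIT | VC [4]
  [12] addr=0x8b blk=8 s=0: L1-HIT | VC [4]
  [13] addr=0x85 blk=8 s=0: L1-HIT | VC [4]

VC = [4]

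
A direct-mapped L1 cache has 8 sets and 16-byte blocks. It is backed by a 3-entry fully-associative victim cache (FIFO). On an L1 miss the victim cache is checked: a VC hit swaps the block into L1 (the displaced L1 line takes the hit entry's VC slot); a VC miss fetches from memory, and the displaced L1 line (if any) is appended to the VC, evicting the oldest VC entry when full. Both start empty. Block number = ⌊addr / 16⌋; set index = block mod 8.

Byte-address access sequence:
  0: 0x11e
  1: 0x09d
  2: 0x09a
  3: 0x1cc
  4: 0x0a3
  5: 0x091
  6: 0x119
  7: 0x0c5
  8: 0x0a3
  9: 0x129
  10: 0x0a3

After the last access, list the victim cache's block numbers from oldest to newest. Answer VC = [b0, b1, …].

VC = [9, 28, 18]

#0 0x11e→b17/s1 MISS; vc=[]
#1 0x9d→b9/s1 MISS; vc=[17]
#2 0x9a→b9/s1 L1-HIT; vc=[17]
#3 0x1cc→b28/s4 MISS; vc=[17]
#4 0xa3→b10/s2 MISS; vc=[17]
#5 0x91→b9/s1 L1-HIT; vc=[17]
#6 0x119→b17/s1 VC-HIT; vc=[9]
#7 0xc5→b12/s4 MISS; vc=[9,28]
#8 0xa3→b10/s2 L1-HIT; vc=[9,28]
#9 0x129→b18/s2 MISS; vc=[9,28,10]
#10 0xa3→b10/s2 VC-HIT; vc=[9,28,18]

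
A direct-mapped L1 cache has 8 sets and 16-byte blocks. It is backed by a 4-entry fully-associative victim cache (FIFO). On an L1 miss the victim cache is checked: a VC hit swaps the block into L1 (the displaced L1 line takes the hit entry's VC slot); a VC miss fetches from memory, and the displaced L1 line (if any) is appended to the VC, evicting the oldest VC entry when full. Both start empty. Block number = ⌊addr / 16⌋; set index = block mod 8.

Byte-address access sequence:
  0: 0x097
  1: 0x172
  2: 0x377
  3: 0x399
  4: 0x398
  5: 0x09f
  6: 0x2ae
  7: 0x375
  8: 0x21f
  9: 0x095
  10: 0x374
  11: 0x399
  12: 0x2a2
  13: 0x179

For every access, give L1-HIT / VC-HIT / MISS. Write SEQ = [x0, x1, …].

0: 0x97 (blk 9, set 1) → MISS  vc=[]
1: 0x172 (blk 23, set 7) → MISS  vc=[]
2: 0x377 (blk 55, set 7) → MISS  vc=[23]
3: 0x399 (blk 57, set 1) → MISS  vc=[23, 9]
4: 0x398 (blk 57, set 1) → L1-HIT  vc=[23, 9]
5: 0x9f (blk 9, set 1) → VC-HIT  vc=[23, 57]
6: 0x2ae (blk 42, set 2) → MISS  vc=[23, 57]
7: 0x375 (blk 55, set 7) → L1-HIT  vc=[23, 57]
8: 0x21f (blk 33, set 1) → MISS  vc=[23, 57, 9]
9: 0x95 (blk 9, set 1) → VC-HIT  vc=[23, 57, 33]
10: 0x374 (blk 55, set 7) → L1-HIT  vc=[23, 57, 33]
11: 0x399 (blk 57, set 1) → VC-HIT  vc=[23, 9, 33]
12: 0x2a2 (blk 42, set 2) → L1-HIT  vc=[23, 9, 33]
13: 0x179 (blk 23, set 7) → VC-HIT  vc=[55, 9, 33]

SEQ = [MISS, MISS, MISS, MISS, L1-HIT, VC-HIT, MISS, L1-HIT, MISS, VC-HIT, L1-HIT, VC-HIT, L1-HIT, VC-HIT]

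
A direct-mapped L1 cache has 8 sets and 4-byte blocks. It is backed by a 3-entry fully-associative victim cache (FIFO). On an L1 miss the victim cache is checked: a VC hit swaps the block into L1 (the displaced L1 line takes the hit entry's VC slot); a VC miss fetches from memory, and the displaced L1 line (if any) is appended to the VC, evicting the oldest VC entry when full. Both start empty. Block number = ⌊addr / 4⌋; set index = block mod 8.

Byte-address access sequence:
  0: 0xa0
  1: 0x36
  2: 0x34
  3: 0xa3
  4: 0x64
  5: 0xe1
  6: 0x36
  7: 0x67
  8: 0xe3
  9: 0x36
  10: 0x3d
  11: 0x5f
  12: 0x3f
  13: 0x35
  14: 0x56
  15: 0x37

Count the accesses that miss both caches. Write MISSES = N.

MISSES = 7

#0 0xa0→b40/s0 MISS; vc=[]
#1 0x36→b13/s5 MISS; vc=[]
#2 0x34→b13/s5 L1-HIT; vc=[]
#3 0xa3→b40/s0 L1-HIT; vc=[]
#4 0x64→b25/s1 MISS; vc=[]
#5 0xe1→b56/s0 MISS; vc=[40]
#6 0x36→b13/s5 L1-HIT; vc=[40]
#7 0x67→b25/s1 L1-HIT; vc=[40]
#8 0xe3→b56/s0 L1-HIT; vc=[40]
#9 0x36→b13/s5 L1-HIT; vc=[40]
#10 0x3d→b15/s7 MISS; vc=[40]
#11 0x5f→b23/s7 MISS; vc=[40,15]
#12 0x3f→b15/s7 VC-HIT; vc=[40,23]
#13 0x35→b13/s5 L1-HIT; vc=[40,23]
#14 0x56→b21/s5 MISS; vc=[40,23,13]
#15 0x37→b13/s5 VC-HIT; vc=[40,23,21]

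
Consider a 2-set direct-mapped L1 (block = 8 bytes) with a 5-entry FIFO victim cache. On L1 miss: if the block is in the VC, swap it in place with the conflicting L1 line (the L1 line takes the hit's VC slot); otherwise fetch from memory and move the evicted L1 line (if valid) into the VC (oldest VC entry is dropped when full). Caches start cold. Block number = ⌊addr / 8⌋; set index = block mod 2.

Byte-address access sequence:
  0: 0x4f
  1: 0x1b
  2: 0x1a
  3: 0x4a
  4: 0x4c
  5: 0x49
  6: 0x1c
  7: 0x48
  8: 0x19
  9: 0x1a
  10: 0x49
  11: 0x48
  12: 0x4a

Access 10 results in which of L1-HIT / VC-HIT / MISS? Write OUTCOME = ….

  [0] addr=0x4f blk=9 s=1: MISS | VC []
  [1] addr=0x1b blk=3 s=1: MISS | VC [9]
  [2] addr=0x1a blk=3 s=1: L1-HIT | VC [9]
  [3] addr=0x4a blk=9 s=1: VC-HIT | VC [3]
  [4] addr=0x4c blk=9 s=1: L1-HIT | VC [3]
  [5] addr=0x49 blk=9 s=1: L1-HIT | VC [3]
  [6] addr=0x1c blk=3 s=1: VC-HIT | VC [9]
  [7] addr=0x48 blk=9 s=1: VC-HIT | VC [3]
  [8] addr=0x19 blk=3 s=1: VC-HIT | VC [9]
  [9] addr=0x1a blk=3 s=1: L1-HIT | VC [9]
  [10] addr=0x49 blk=9 s=1: VC-HIT | VC [3]
  [11] addr=0x48 blk=9 s=1: L1-HIT | VC [3]
  [12] addr=0x4a blk=9 s=1: L1-HIT | VC [3]

OUTCOME = VC-HIT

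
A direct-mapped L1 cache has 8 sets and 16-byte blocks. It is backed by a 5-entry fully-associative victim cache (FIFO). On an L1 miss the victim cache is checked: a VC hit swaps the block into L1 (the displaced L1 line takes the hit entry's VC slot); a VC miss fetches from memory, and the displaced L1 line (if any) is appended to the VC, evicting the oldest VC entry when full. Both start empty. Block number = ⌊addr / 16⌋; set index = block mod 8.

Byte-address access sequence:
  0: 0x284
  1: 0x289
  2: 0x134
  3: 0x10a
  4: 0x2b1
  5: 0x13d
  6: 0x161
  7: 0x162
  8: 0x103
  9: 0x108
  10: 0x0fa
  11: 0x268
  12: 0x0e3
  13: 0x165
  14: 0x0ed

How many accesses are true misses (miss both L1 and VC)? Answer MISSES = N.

MISSES = 8

0: 0x284 (blk 40, set 0) → MISS  vc=[]
1: 0x289 (blk 40, set 0) → L1-HIT  vc=[]
2: 0x134 (blk 19, set 3) → MISS  vc=[]
3: 0x10a (blk 16, set 0) → MISS  vc=[40]
4: 0x2b1 (blk 43, set 3) → MISS  vc=[40, 19]
5: 0x13d (blk 19, set 3) → VC-HIT  vc=[40, 43]
6: 0x161 (blk 22, set 6) → MISS  vc=[40, 43]
7: 0x162 (blk 22, set 6) → L1-HIT  vc=[40, 43]
8: 0x103 (blk 16, set 0) → L1-HIT  vc=[40, 43]
9: 0x108 (blk 16, set 0) → L1-HIT  vc=[40, 43]
10: 0xfa (blk 15, set 7) → MISS  vc=[40, 43]
11: 0x268 (blk 38, set 6) → MISS  vc=[40, 43, 22]
12: 0xe3 (blk 14, set 6) → MISS  vc=[40, 43, 22, 38]
13: 0x165 (blk 22, set 6) → VC-HIT  vc=[40, 43, 14, 38]
14: 0xed (blk 14, set 6) → VC-HIT  vc=[40, 43, 22, 38]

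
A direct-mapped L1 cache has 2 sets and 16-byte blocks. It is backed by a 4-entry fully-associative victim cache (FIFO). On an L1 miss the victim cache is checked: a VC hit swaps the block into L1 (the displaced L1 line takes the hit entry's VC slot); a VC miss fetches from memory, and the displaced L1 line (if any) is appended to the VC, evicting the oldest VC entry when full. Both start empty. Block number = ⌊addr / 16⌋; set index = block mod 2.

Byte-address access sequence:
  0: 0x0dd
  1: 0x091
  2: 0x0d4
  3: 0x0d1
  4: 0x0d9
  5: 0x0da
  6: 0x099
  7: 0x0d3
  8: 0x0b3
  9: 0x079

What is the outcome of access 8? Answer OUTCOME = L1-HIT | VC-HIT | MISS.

  [0] addr=0xdd blk=13 s=1: MISS | VC []
  [1] addr=0x91 blk=9 s=1: MISS | VC [13]
  [2] addr=0xd4 blk=13 s=1: VC-HIT | VC [9]
  [3] addr=0xd1 blk=13 s=1: L1-HIT | VC [9]
  [4] addr=0xd9 blk=13 s=1: L1-HIT | VC [9]
  [5] addr=0xda blk=13 s=1: L1-HIT | VC [9]
  [6] addr=0x99 blk=9 s=1: VC-HIT | VC [13]
  [7] addr=0xd3 blk=13 s=1: VC-HIT | VC [9]
  [8] addr=0xb3 blk=11 s=1: MISS | VC [9, 13]
  [9] addr=0x79 blk=7 s=1: MISS | VC [9, 13, 11]

OUTCOME = MISS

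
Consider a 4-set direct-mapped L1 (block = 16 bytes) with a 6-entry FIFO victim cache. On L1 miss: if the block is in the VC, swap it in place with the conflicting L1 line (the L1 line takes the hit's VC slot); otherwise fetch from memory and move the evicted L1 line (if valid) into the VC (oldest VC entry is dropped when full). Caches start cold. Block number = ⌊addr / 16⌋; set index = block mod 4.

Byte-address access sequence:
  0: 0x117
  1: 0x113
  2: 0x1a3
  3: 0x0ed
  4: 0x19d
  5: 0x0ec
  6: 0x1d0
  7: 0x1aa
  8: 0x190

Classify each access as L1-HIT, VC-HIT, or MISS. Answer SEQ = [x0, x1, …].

SEQ = [MISS, L1-HIT, MISS, MISS, MISS, L1-HIT, MISS, VC-HIT, VC-HIT]

#0 0x117→b17/s1 MISS; vc=[]
#1 0x113→b17/s1 L1-HIT; vc=[]
#2 0x1a3→b26/s2 MISS; vc=[]
#3 0xed→b14/s2 MISS; vc=[26]
#4 0x19d→b25/s1 MISS; vc=[26,17]
#5 0xec→b14/s2 L1-HIT; vc=[26,17]
#6 0x1d0→b29/s1 MISS; vc=[26,17,25]
#7 0x1aa→b26/s2 VC-HIT; vc=[14,17,25]
#8 0x190→b25/s1 VC-HIT; vc=[14,17,29]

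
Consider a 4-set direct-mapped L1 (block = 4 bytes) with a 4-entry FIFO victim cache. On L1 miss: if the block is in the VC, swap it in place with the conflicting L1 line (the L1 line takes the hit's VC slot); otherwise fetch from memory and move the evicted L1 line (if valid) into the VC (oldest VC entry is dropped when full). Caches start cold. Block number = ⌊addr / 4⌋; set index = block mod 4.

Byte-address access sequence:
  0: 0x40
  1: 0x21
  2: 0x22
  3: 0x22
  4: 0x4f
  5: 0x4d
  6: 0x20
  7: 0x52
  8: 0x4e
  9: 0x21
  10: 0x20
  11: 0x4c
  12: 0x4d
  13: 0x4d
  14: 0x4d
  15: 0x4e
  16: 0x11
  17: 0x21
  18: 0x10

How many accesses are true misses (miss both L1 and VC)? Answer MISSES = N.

  [0] addr=0x40 blk=16 s=0: MISS | VC []
  [1] addr=0x21 blk=8 s=0: MISS | VC [16]
  [2] addr=0x22 blk=8 s=0: L1-HIT | VC [16]
  [3] addr=0x22 blk=8 s=0: L1-HIT | VC [16]
  [4] addr=0x4f blk=19 s=3: MISS | VC [16]
  [5] addr=0x4d blk=19 s=3: L1-HIT | VC [16]
  [6] addr=0x20 blk=8 s=0: L1-HIT | VC [16]
  [7] addr=0x52 blk=20 s=0: MISS | VC [16, 8]
  [8] addr=0x4e blk=19 s=3: L1-HIT | VC [16, 8]
  [9] addr=0x21 blk=8 s=0: VC-HIT | VC [16, 20]
  [10] addr=0x20 blk=8 s=0: L1-HIT | VC [16, 20]
  [11] addr=0x4c blk=19 s=3: L1-HIT | VC [16, 20]
  [12] addr=0x4d blk=19 s=3: L1-HIT | VC [16, 20]
  [13] addr=0x4d blk=19 s=3: L1-HIT | VC [16, 20]
  [14] addr=0x4d blk=19 s=3: L1-HIT | VC [16, 20]
  [15] addr=0x4e blk=19 s=3: L1-HIT | VC [16, 20]
  [16] addr=0x11 blk=4 s=0: MISS | VC [16, 20, 8]
  [17] addr=0x21 blk=8 s=0: VC-HIT | VC [16, 20, 4]
  [18] addr=0x10 blk=4 s=0: VC-HIT | VC [16, 20, 8]

MISSES = 5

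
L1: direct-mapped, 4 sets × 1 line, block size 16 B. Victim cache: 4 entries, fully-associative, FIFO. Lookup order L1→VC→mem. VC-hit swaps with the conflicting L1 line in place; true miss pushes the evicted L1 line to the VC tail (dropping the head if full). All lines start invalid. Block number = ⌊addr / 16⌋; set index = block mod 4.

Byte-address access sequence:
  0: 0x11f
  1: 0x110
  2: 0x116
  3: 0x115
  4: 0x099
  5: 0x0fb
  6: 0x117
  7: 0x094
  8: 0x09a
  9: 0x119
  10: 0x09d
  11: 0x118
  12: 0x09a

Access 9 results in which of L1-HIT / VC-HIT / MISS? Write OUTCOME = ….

0: 0x11f (blk 17, set 1) → MISS  vc=[]
1: 0x110 (blk 17, set 1) → L1-HIT  vc=[]
2: 0x116 (blk 17, set 1) → L1-HIT  vc=[]
3: 0x115 (blk 17, set 1) → L1-HIT  vc=[]
4: 0x99 (blk 9, set 1) → MISS  vc=[17]
5: 0xfb (blk 15, set 3) → MISS  vc=[17]
6: 0x117 (blk 17, set 1) → VC-HIT  vc=[9]
7: 0x94 (blk 9, set 1) → VC-HIT  vc=[17]
8: 0x9a (blk 9, set 1) → L1-HIT  vc=[17]
9: 0x119 (blk 17, set 1) → VC-HIT  vc=[9]
10: 0x9d (blk 9, set 1) → VC-HIT  vc=[17]
11: 0x118 (blk 17, set 1) → VC-HIT  vc=[9]
12: 0x9a (blk 9, set 1) → VC-HIT  vc=[17]

OUTCOME = VC-HIT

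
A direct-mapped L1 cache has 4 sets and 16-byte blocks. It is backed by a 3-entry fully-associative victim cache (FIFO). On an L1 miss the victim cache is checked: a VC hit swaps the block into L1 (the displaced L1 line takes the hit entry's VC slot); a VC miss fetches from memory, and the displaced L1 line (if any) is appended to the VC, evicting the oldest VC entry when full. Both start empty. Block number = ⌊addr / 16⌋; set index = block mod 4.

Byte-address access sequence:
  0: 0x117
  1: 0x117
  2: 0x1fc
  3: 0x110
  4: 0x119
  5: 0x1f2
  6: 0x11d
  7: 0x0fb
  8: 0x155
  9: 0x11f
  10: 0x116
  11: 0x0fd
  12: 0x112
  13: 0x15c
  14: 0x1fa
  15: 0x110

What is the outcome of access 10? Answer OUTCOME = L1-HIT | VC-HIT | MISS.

  [0] addr=0x117 blk=17 s=1: MISS | VC []
  [1] addr=0x117 blk=17 s=1: L1-HIT | VC []
  [2] addr=0x1fc blk=31 s=3: MISS | VC []
  [3] addr=0x110 blk=17 s=1: L1-HIT | VC []
  [4] addr=0x119 blk=17 s=1: L1-HIT | VC []
  [5] addr=0x1f2 blk=31 s=3: L1-HIT | VC []
  [6] addr=0x11d blk=17 s=1: L1-HIT | VC []
  [7] addr=0xfb blk=15 s=3: MISS | VC [31]
  [8] addr=0x155 blk=21 s=1: MISS | VC [31, 17]
  [9] addr=0x11f blk=17 s=1: VC-HIT | VC [31, 21]
  [10] addr=0x116 blk=17 s=1: L1-HIT | VC [31, 21]
  [11] addr=0xfd blk=15 s=3: L1-HIT | VC [31, 21]
  [12] addr=0x112 blk=17 s=1: L1-HIT | VC [31, 21]
  [13] addr=0x15c blk=21 s=1: VC-HIT | VC [31, 17]
  [14] addr=0x1fa blk=31 s=3: VC-HIT | VC [15, 17]
  [15] addr=0x110 blk=17 s=1: VC-HIT | VC [15, 21]

OUTCOME = L1-HIT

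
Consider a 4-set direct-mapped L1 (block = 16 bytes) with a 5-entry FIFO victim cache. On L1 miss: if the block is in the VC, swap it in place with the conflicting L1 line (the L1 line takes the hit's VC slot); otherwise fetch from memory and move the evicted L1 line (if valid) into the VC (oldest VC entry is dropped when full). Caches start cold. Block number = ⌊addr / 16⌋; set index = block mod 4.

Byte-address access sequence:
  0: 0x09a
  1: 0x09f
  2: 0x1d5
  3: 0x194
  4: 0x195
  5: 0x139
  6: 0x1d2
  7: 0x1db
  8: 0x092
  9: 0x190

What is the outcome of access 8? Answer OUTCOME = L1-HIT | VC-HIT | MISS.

#0 0x9a→b9/s1 MISS; vc=[]
#1 0x9f→b9/s1 L1-HIT; vc=[]
#2 0x1d5→b29/s1 MISS; vc=[9]
#3 0x194→b25/s1 MISS; vc=[9,29]
#4 0x195→b25/s1 L1-HIT; vc=[9,29]
#5 0x139→b19/s3 MISS; vc=[9,29]
#6 0x1d2→b29/s1 VC-HIT; vc=[9,25]
#7 0x1db→b29/s1 L1-HIT; vc=[9,25]
#8 0x92→b9/s1 VC-HIT; vc=[29,25]
#9 0x190→b25/s1 VC-HIT; vc=[29,9]

OUTCOME = VC-HIT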